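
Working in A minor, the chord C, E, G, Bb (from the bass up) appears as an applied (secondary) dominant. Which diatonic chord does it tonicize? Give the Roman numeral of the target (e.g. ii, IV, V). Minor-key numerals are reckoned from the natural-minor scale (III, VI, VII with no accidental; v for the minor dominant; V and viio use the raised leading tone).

The chord is a dominant seventh chord on C.
A dominant resolves down a perfect fifth: C → F. In A minor, F is scale degree 6, i.e. VI.

VI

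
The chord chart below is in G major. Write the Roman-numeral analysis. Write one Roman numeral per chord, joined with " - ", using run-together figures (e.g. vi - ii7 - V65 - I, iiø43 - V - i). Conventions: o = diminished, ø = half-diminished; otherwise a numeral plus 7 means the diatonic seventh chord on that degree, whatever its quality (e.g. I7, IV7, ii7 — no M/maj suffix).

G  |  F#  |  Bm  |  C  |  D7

I - V/iii - iii - IV - V7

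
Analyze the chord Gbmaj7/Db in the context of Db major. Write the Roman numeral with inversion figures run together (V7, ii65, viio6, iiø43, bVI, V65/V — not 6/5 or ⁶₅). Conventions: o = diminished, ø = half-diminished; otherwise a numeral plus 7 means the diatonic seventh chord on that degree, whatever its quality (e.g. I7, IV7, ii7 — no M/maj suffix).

Stacked in thirds the chord is Gb-Bb-Db-F: a major seventh chord on Gb.
Gb is scale degree 4 in Db major, and a major seventh chord on that degree is written IV7.
With Db in the bass the chord is in second inversion, so the figured bass is 43.

IV43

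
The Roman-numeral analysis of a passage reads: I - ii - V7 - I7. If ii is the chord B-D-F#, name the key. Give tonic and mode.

The chord Bm is a minor triad rooted on B; its label is ii.
Counting down one scale step from B places the tonic on A; a minor triad on degree 2 is diatonic only in major.

A major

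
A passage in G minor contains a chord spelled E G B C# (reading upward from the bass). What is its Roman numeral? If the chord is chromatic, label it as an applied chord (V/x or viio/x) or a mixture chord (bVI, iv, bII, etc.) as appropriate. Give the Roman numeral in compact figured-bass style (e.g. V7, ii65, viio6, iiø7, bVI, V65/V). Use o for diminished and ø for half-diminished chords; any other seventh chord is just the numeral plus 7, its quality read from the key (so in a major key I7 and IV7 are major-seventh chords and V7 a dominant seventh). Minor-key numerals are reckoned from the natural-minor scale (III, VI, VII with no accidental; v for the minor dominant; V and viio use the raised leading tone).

The pitches C#-E-G-B form a half-diminished seventh chord rooted on C#.
C# sits a half step below D (V in G minor); a diminished chord there is the applied leading-tone chord of V.
With E in the bass the chord is in first inversion, so the figured bass is 65.

viiø65/V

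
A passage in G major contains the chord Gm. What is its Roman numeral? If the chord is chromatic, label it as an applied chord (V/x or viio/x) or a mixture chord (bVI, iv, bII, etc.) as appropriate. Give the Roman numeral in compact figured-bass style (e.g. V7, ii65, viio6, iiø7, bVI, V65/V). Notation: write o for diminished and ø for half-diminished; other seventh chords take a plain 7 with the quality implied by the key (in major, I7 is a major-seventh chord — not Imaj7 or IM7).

i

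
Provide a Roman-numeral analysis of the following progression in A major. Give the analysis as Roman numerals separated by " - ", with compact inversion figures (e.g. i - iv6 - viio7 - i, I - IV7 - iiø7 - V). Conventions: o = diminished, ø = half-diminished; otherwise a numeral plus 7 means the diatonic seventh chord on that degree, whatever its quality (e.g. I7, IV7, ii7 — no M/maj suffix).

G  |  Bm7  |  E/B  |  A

bVII - ii7 - V64 - I

G: major triad on G — chromatic; bVII (borrowed from the parallel minor).
Bm7: minor seventh chord on B = scale degree 2 → ii7.
E/B: root E is the dominant; major triad there is V64.
A: major triad on A = scale degree 1 → I.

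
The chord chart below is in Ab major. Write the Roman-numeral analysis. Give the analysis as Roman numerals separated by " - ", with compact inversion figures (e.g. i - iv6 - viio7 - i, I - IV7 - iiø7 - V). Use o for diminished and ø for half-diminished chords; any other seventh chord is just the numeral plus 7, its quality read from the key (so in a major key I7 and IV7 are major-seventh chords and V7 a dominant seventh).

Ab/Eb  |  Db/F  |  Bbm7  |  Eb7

Ab/Eb: major triad on Ab = scale degree 1 → I64.
Db/F: major triad on Db = scale degree 4 → IV6.
Bbm7 has root Bb, degree 2 in Ab major, so ii7.
Eb7: root Eb is the dominant; dominant seventh chord there is V7.

I64 - IV6 - ii7 - V7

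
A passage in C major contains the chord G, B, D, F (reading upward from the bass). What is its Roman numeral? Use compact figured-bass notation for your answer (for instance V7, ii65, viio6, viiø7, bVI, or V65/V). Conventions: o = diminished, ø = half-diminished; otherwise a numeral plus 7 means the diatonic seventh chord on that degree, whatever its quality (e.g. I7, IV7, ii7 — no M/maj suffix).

V7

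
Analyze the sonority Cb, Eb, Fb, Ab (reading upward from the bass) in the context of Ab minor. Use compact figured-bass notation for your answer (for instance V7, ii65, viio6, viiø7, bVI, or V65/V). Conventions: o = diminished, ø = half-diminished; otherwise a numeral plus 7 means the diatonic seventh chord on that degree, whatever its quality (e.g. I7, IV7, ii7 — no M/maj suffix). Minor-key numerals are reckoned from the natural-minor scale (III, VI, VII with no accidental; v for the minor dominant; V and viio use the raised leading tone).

VI43

Stacked in thirds the chord is Fb-Ab-Cb-Eb: a major seventh chord on Fb.
Fb is scale degree 6 in Ab minor, and a major seventh chord on that degree is written VI7.
With Cb in the bass the chord is in second inversion, so the figured bass is 43.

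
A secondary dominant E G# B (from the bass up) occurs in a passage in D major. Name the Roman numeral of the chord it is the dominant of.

The chord is a major triad on E.
A dominant resolves down a perfect fifth: E → A. In D major, A is scale degree 5, i.e. V.

V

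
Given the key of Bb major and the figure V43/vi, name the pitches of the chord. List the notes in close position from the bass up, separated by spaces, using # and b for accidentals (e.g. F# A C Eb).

A C D F#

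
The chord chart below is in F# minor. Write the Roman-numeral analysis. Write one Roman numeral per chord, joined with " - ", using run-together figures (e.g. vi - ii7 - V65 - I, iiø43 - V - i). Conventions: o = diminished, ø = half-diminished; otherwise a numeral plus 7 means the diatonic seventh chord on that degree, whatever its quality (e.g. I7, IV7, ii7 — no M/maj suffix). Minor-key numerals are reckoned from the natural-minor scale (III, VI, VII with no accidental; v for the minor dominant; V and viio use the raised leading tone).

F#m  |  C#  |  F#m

F#m: minor triad on F# = scale degree 1 → i.
C#: major triad on C# = scale degree 5 → V.
F#m has root F#, degree 1 in F# minor, so i.

i - V - i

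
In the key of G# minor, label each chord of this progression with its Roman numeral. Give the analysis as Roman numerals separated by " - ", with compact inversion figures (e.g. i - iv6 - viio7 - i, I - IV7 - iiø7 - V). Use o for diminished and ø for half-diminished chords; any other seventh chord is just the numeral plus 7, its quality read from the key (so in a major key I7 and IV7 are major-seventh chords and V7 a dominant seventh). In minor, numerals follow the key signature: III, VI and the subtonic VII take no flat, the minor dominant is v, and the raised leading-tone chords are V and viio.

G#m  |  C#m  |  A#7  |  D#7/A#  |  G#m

G#m has root G#, degree 1 in G# minor, so i.
C#m: root C# is the subdominant; minor triad there is iv.
A#7 is the secondary dominant of V (dominant seventh chord on A#): V7/V.
D#7/A# has root D#, degree 5 in G# minor, so V43.
G#m: minor triad on G# = scale degree 1 → i.

i - iv - V7/V - V43 - i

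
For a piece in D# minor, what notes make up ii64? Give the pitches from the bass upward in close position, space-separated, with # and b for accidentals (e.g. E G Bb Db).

Scale degree 2 in D# minor is E#; here the chord built on it is altered to a minor triad. ii64 is the minor supertonic, borrowed from the parallel major (the Dorian ii).
So the chord is E#-G#-B#.
With the 64 figure the chord is in second inversion; from the bass B# upward in close position it reads B#-E#-G#.

B# E# G#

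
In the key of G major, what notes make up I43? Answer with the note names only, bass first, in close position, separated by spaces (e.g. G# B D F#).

D F# G B

The numeral's case and figure indicate a major seventh chord. In G major its root, the first degree, is G.
Stacking thirds from G gives G-B-D-F#.
The figured bass 43 indicates second inversion, placing the fifth (D) in the bass: D-F#-G-B.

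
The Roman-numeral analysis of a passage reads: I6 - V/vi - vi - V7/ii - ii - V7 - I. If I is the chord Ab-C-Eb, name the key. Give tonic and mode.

I is given as Ab-C-Eb — a major triad with root Ab.
If Ab is scale degree 1 and the mode makes that degree carry a major triad, the tonic is Ab and the mode is major.

Ab major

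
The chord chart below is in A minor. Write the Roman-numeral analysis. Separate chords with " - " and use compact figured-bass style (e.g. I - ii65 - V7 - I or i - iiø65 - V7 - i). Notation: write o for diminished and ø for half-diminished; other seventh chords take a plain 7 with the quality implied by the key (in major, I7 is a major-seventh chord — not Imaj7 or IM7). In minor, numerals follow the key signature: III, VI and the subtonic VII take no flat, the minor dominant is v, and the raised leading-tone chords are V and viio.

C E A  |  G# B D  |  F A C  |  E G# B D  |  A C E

C-E-A: root A is the tonic; minor triad there is i6.
G#-B-D: root G# is the leading tone; diminished triad there is viio.
F-A-C: major triad on F = scale degree 6 → VI.
E-G#-B-D: root E is the dominant; dominant seventh chord there is V7.
A-C-E: minor triad on A = scale degree 1 → i.

i6 - viio - VI - V7 - i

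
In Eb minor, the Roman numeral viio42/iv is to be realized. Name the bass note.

Fb

The applied chord viio42/iv is rooted on G: G-Bb-Db-Fb.
The figure 42 means third inversion — the seventh is in the bass.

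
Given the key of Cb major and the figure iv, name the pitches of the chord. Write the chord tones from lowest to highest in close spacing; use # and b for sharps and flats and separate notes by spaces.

Fb Abb Cb

Scale degree 4 in Cb major is Fb; here the chord built on it is altered to a minor triad. iv is the minor subdominant, borrowed from the parallel minor.
So the chord is Fb-Abb-Cb, a minor triad.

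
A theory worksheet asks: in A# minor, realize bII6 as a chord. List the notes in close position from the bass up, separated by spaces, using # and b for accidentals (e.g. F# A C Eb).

D# F# B

bII6 is the Neapolitan sixth — a major triad on the lowered second degree, here in its customary first inversion. In A# minor that root is B.
So the chord is B-D#-F#.
The figured bass 6 indicates first inversion, placing the third (D#) in the bass: D#-F#-B.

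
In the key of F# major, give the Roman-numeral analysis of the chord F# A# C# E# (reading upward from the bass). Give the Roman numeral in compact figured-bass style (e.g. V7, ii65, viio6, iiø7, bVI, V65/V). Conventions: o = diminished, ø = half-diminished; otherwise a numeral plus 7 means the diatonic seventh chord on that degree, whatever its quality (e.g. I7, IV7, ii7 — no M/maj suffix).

Stacked in thirds the chord is F#-A#-C#-E#: a major seventh chord on F#.
In F# major, F# is the tonic; the diatonic major seventh chord there is I7.

I7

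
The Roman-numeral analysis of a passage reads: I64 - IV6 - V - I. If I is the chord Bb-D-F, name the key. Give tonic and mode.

Bb major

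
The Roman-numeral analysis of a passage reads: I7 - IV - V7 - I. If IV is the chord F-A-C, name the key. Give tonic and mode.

C major

The chord F is a major triad rooted on F; its label is IV.
Counting down 3 scale steps from F places the tonic on C; a major triad on degree 4 is diatonic only in major.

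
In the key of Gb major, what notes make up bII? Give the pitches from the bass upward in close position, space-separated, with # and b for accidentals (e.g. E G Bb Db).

Abb Cb Ebb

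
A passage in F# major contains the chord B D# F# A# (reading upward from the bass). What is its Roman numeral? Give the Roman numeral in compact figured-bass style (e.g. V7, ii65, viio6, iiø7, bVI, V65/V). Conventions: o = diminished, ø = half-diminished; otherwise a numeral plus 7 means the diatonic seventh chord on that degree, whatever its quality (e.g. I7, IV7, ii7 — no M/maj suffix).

Stacked in thirds the chord is B-D#-F#-A#: a major seventh chord on B.
B is scale degree 4 in F# major, and a major seventh chord on that degree is written IV7.

IV7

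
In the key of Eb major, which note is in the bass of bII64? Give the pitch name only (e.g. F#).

Cb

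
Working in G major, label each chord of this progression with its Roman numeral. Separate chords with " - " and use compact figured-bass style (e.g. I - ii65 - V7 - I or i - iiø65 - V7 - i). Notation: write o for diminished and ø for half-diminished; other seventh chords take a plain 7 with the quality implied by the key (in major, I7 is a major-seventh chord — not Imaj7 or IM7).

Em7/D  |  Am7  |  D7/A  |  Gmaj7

vi42 - ii7 - V43 - I7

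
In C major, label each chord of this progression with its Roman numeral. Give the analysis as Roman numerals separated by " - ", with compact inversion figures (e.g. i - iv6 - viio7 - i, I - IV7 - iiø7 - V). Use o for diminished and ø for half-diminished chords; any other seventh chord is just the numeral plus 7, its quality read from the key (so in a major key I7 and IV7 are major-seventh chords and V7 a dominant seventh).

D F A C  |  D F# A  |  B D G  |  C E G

ii7 - V/V - V6 - I

D-F-A-C: minor seventh chord on D = scale degree 2 → ii7.
D-F#-A: a major triad on D, the applied dominant of V → V/V.
B-D-G: root G is the dominant; major triad there is V6.
C-E-G has root C, degree 1 in C major, so I.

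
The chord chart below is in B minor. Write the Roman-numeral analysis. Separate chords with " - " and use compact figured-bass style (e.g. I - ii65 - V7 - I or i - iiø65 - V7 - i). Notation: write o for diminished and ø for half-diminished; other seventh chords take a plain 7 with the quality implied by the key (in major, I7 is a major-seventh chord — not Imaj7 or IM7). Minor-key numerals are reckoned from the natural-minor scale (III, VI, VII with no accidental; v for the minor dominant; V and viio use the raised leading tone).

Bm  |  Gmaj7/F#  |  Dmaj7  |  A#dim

Bm: root B is the tonic; minor triad there is i.
Gmaj7/F#: major seventh chord on G = scale degree 6 → VI42.
Dmaj7: root D is the mediant; major seventh chord there is III7.
A#dim has root A#, degree 7 in B minor, so viio.

i - VI42 - III7 - viio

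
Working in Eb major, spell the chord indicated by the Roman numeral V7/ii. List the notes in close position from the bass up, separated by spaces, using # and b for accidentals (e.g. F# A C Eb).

The slash means an applied dominant: we want the dominant of ii. In Eb major, ii is F minor, and its dominant is built on C.
Building a dominant seventh chord on C gives C-E-G-Bb.

C E G Bb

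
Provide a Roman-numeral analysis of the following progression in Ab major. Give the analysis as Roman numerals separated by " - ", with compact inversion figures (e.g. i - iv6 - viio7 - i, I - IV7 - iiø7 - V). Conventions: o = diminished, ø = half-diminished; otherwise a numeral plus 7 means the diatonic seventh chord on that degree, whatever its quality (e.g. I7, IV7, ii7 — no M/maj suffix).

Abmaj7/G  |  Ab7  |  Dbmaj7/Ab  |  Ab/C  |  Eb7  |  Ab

I42 - V7/IV - IV43 - I6 - V7 - I

Abmaj7/G: major seventh chord on Ab = scale degree 1 → I42.
Ab7: chromatic; Ab is V of IV, so V7/IV.
Dbmaj7/Ab: root Db is the subdominant; major seventh chord there is IV43.
Ab/C has root Ab, degree 1 in Ab major, so I6.
Eb7 has root Eb, degree 5 in Ab major, so V7.
Ab: major triad on Ab = scale degree 1 → I.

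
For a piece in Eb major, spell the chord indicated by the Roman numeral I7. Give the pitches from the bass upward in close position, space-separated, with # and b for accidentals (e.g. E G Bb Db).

Eb G Bb D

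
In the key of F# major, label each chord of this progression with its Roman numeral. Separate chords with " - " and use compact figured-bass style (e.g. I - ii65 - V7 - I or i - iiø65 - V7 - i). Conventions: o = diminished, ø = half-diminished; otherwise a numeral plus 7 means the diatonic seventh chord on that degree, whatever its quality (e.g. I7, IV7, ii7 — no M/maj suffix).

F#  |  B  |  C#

I - IV - V

F# has root F#, degree 1 in F# major, so I.
B: root B is the subdominant; major triad there is IV.
C# has root C#, degree 5 in F# major, so V.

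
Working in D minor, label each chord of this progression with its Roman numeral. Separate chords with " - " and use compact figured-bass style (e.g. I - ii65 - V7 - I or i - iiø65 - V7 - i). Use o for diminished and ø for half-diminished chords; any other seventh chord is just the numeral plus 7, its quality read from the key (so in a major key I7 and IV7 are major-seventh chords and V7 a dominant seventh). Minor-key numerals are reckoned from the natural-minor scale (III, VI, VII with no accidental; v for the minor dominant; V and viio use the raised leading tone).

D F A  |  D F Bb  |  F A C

i - VI6 - III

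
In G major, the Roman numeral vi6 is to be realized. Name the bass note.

vi in G major has root E; the chord is E-G-B.
The figure 6 means first inversion — the third is in the bass.

G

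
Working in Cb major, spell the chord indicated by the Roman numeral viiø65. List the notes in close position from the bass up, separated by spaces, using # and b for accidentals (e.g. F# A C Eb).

The numeral's case and figure indicate a half-diminished seventh chord. In Cb major its root, the seventh degree, is Bb.
That chord is spelled Bb-Db-Fb-Ab.
With the 65 figure the chord is in first inversion; from the bass Db upward in close position it reads Db-Fb-Ab-Bb.

Db Fb Ab Bb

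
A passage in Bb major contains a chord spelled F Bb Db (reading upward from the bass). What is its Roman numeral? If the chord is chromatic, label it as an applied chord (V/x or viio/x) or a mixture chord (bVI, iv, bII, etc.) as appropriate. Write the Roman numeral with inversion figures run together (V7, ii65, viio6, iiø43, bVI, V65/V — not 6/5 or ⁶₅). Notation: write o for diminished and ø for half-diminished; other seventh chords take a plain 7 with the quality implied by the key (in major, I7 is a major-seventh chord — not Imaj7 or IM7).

The pitches Bb-Db-F form a minor triad rooted on Bb.
Bb is the first degree of Bb major. This is the minor tonic, borrowed from the parallel minor.
With F in the bass the chord is in second inversion, so the figured bass is 64.

i64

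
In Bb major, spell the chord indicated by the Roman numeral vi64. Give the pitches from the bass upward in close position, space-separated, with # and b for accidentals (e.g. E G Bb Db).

In Bb major, the sixth degree is G, and the diatonic chord built there is a minor triad.
That chord is spelled G-Bb-D.
The figured bass 64 indicates second inversion, placing the fifth (D) in the bass: D-G-Bb.

D G Bb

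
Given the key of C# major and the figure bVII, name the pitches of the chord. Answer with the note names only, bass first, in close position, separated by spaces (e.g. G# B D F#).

Scale degree 7 in C# major is B#; lowering it a half step gives B. bVII is a major triad on the lowered seventh degree (the subtonic), borrowed from the parallel minor.
So the chord is B-D#-F#, a major triad.

B D# F#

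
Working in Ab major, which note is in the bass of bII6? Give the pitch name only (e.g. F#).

Db

bII in Ab major has root Bbb; the chord is Bbb-Db-Fb.
The figure 6 means first inversion — the third is in the bass.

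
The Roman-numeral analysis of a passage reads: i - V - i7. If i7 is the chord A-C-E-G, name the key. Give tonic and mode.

A minor

i7 is given as A-C-E-G — a minor seventh chord with root A.
If A is scale degree 1 and the mode makes that degree carry a minor seventh chord, the tonic is A and the mode is minor.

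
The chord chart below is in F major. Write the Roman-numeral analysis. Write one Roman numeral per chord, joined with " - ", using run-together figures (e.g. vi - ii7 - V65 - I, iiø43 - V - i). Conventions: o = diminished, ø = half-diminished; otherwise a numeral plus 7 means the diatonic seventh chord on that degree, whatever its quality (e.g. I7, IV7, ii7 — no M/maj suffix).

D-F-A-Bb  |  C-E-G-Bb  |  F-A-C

IV65 - V7 - I

D-F-A-Bb: major seventh chord on Bb = scale degree 4 → IV65.
C-E-G-Bb has root C, degree 5 in F major, so V7.
F-A-C: root F is the tonic; major triad there is I.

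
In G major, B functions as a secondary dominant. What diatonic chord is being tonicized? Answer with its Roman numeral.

vi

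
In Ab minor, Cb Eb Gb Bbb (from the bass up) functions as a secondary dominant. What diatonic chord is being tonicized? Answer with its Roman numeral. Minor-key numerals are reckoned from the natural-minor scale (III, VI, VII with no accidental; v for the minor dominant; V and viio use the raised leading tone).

VI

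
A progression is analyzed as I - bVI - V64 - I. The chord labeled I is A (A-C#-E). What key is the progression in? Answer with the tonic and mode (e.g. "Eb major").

I is given as A-C#-E — a major triad with root A.
If A is scale degree 1 and the mode makes that degree carry a major triad, the tonic is A and the mode is major.

A major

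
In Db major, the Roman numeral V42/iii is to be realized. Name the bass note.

Bb

The applied chord V42/iii is rooted on C: C-E-G-Bb.
The figure 42 means third inversion — the seventh is in the bass.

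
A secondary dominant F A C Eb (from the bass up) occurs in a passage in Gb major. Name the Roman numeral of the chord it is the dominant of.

The chord is a dominant seventh chord on F.
A dominant resolves down a perfect fifth: F → Bb. In Gb major, Bb is scale degree 3, i.e. iii.

iii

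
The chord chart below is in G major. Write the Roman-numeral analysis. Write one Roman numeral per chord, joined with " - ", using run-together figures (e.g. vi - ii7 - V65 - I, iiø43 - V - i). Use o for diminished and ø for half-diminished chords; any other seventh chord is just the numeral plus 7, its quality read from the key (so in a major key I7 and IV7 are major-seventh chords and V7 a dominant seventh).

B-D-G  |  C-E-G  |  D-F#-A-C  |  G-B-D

B-D-G: major triad on G = scale degree 1 → I6.
C-E-G: major triad on C = scale degree 4 → IV.
D-F#-A-C: dominant seventh chord on D = scale degree 5 → V7.
G-B-D has root G, degree 1 in G major, so I.

I6 - IV - V7 - I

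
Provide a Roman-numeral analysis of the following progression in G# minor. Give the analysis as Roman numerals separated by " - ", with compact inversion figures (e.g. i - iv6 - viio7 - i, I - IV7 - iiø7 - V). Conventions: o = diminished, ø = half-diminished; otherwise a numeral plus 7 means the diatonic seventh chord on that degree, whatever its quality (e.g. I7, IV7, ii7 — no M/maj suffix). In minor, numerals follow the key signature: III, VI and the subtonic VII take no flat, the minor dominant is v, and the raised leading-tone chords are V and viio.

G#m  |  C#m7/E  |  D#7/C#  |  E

i - iv65 - V42 - VI

G#m: minor triad on G# = scale degree 1 → i.
C#m7/E has root C#, degree 4 in G# minor, so iv65.
D#7/C# has root D#, degree 5 in G# minor, so V42.
E: root E is the submediant; major triad there is VI.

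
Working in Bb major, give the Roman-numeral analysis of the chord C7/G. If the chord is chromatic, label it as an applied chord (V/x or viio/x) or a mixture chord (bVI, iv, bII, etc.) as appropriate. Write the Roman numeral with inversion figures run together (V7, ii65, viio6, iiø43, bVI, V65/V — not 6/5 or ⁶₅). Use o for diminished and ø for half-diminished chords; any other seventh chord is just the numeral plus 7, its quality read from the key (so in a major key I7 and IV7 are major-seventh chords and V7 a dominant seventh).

Stacked in thirds the chord is C-E-G-Bb: a dominant seventh chord on C.
C is not a diatonic chord root with this quality in Bb major, but it lies a perfect fifth above F (V), so the chord functions as an applied dominant of V.
With G in the bass the chord is in second inversion, so the figured bass is 43.

V43/V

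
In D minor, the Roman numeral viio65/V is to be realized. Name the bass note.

B

The applied chord viio65/V is rooted on G#: G#-B-D-F.
The figure 65 means first inversion — the third is in the bass.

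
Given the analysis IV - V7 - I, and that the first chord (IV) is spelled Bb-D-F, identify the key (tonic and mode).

The chord Bb is a major triad rooted on Bb; its label is IV.
Counting down 3 scale steps from Bb places the tonic on F; a major triad on degree 4 is diatonic only in major.

F major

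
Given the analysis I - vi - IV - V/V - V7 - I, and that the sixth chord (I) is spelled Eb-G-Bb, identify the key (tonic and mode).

Eb major

The anchor chord is a major triad on Eb, labeled I.
If Eb is scale degree 1 and the mode makes that degree carry a major triad, the tonic is Eb and the mode is major.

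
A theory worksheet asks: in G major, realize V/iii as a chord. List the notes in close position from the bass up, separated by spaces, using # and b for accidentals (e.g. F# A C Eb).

V/iii is a secondary dominant — the dominant triad of iii. iii in G major is B, so the applied chord's root is F#, a perfect fifth above.
Building a major triad on F# gives F#-A#-C#.

F# A# C#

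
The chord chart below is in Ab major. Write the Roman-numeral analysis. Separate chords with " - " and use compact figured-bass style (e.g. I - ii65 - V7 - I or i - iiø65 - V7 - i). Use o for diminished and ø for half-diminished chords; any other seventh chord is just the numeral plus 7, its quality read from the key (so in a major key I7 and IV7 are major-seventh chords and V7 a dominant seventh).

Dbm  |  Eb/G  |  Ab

iv - V6 - I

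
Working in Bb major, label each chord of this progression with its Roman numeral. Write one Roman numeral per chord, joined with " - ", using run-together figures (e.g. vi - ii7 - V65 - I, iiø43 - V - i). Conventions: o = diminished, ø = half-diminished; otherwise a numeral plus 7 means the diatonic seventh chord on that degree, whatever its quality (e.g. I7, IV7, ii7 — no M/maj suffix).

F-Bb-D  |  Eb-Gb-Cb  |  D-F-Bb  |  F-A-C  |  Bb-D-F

F-Bb-D: root Bb is the tonic; major triad there is I64.
Eb-Gb-Cb is non-diatonic — a major triad on the lowered supertonic (Cb): the Neapolitan sixth, bII6 (third, Eb, in the bass — hence the 6).
D-F-Bb has root Bb, degree 1 in Bb major, so I6.
F-A-C: root F is the dominant; major triad there is V.
Bb-D-F: major triad on Bb = scale degree 1 → I.

I64 - bII6 - I6 - V - I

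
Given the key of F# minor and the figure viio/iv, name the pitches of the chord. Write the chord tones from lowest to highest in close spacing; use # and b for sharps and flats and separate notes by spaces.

The slash marks an applied leading-tone chord: viio of iv. In F# minor, iv is B, so the leading tone to it is A#, a half step below.
Building a diminished triad on A# gives A#-C#-E.

A# C# E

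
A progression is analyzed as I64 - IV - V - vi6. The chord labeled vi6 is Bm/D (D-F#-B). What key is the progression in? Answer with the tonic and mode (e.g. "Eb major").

The anchor chord is a minor triad on B, labeled vi6.
Counting down 5 scale steps from B places the tonic on D; a minor triad on degree 6 is diatonic only in major.

D major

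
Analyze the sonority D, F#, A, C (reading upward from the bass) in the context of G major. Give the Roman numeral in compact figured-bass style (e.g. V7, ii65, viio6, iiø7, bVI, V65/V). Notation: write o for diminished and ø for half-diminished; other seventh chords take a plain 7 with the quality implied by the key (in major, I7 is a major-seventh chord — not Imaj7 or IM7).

V7

Stacked in thirds the chord is D-F#-A-C: a dominant seventh chord on D.
D is scale degree 5 in G major, and a dominant seventh chord on that degree is written V7.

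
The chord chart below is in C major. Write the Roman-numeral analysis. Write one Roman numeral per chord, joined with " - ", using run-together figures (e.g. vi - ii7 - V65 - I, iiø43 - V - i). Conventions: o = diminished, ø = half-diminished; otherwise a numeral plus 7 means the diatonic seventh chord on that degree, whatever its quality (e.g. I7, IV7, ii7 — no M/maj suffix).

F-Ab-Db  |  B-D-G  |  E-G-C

bII6 - V6 - I6

F-Ab-Db is non-diatonic — a major triad on the lowered supertonic (Db): the Neapolitan sixth, bII6 (third, F, in the bass — hence the 6).
B-D-G has root G, degree 5 in C major, so V6.
E-G-C has root C, degree 1 in C major, so I6.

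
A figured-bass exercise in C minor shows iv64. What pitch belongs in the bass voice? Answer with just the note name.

C

iv in C minor has root F; the chord is F-Ab-C.
The figure 64 means second inversion — the fifth is in the bass.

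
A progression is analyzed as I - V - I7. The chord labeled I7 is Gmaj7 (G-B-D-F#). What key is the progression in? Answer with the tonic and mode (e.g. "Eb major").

G major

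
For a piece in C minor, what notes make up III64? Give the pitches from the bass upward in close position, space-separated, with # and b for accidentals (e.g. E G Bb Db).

Bb Eb G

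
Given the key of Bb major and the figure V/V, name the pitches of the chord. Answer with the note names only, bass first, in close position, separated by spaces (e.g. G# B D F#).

C E G

V/V is a secondary dominant — the dominant triad of V. V in Bb major is F, so the applied chord's root is C, a perfect fifth above.
Building a major triad on C gives C-E-G.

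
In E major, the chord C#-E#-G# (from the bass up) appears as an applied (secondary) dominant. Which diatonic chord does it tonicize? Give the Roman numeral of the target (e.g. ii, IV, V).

ii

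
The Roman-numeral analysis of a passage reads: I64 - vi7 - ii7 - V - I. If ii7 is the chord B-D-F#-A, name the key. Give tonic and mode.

The chord Bm7 is a minor seventh chord rooted on B; its label is ii7.
If B is scale degree 2 and the mode makes that degree carry a minor seventh chord, the tonic is A and the mode is major.

A major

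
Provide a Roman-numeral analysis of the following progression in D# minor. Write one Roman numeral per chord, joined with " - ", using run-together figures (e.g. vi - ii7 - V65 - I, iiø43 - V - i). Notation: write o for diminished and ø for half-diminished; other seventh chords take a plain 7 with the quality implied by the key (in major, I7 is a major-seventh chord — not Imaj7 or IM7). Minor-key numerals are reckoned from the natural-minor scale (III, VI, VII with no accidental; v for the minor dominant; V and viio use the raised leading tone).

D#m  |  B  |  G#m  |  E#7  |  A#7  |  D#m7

D#m: minor triad on D# = scale degree 1 → i.
B: major triad on B = scale degree 6 → VI.
G#m: root G# is the subdominant; minor triad there is iv.
E#7 is the secondary dominant of V (dominant seventh chord on E#): V7/V.
A#7: root A# is the dominant; dominant seventh chord there is V7.
D#m7 has root D#, degree 1 in D# minor, so i7.

i - VI - iv - V7/V - V7 - i7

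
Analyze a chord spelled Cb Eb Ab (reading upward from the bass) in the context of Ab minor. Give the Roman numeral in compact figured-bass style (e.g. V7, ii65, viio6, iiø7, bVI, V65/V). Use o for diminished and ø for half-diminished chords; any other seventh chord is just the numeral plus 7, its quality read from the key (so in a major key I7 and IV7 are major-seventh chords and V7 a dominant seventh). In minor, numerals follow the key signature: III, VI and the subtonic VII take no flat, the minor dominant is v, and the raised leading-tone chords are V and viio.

i6

The pitches Ab-Cb-Eb form a minor triad rooted on Ab.
Ab is scale degree 1 in Ab minor, and a minor triad on that degree is written i.
With Cb in the bass the chord is in first inversion, so the figured bass is 6.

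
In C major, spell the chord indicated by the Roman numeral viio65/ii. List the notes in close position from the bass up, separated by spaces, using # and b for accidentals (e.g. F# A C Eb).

The slash marks an applied leading-tone chord: viio of ii. In C major, ii is D, so the leading tone to it is C#, a half step below.
Building a fully diminished seventh chord on C# gives C#-E-G-Bb.
With the 65 figure the chord is in first inversion; from the bass E upward in close position it reads E-G-Bb-C#.

E G Bb C#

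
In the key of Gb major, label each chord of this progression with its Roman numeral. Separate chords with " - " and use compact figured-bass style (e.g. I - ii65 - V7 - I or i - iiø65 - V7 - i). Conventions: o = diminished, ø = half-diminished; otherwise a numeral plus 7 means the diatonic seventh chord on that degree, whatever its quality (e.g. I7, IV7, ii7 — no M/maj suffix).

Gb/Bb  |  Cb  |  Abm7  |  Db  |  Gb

I6 - IV - ii7 - V - I

Gb/Bb: root Gb is the tonic; major triad there is I6.
Cb has root Cb, degree 4 in Gb major, so IV.
Abm7: minor seventh chord on Ab = scale degree 2 → ii7.
Db: major triad on Db = scale degree 5 → V.
Gb: root Gb is the tonic; major triad there is I.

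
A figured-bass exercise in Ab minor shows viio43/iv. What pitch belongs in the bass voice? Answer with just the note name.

Gb

The applied chord viio43/iv is rooted on C: C-Eb-Gb-Bbb.
The figure 43 means second inversion — the fifth is in the bass.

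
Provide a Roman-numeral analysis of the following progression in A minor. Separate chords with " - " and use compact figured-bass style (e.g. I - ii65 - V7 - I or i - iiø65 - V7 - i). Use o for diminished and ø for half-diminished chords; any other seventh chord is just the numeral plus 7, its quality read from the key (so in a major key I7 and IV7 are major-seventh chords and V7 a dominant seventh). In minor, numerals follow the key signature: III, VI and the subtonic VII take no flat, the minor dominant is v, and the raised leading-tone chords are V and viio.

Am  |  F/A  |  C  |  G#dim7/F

Am has root A, degree 1 in A minor, so i.
F/A: major triad on F = scale degree 6 → VI6.
C: root C is the mediant; major triad there is III.
G#dim7/F: fully diminished seventh chord on G# = scale degree 7 → viio42.

i - VI6 - III - viio42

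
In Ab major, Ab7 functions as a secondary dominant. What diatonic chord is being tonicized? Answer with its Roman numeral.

The chord is a dominant seventh chord on Ab.
A dominant resolves down a perfect fifth: Ab → Db. In Ab major, Db is scale degree 4, i.e. IV.

IV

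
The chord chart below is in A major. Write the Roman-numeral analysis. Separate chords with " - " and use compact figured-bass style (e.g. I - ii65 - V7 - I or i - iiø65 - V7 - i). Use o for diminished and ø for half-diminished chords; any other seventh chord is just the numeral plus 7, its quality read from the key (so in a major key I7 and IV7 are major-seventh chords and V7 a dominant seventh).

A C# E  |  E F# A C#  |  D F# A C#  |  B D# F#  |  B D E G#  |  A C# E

I - vi42 - IV7 - V/V - V43 - I

A-C#-E has root A, degree 1 in A major, so I.
E-F#-A-C# has root F#, degree 6 in A major, so vi42.
D-F#-A-C#: root D is the subdominant; major seventh chord there is IV7.
B-D#-F# is the secondary dominant of V (major triad on B): V/V.
B-D-E-G#: root E is the dominant; dominant seventh chord there is V43.
A-C#-E has root A, degree 1 in A major, so I.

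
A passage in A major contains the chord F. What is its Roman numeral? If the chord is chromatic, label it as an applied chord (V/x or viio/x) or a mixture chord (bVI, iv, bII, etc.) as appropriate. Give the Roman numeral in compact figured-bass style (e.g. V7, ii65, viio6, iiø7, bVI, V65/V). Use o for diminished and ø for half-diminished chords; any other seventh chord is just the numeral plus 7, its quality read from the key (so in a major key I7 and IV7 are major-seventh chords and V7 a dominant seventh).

The pitches F-A-C form a major triad rooted on F.
F is the lowered sixth degree of A major (diatonic 6 would be F#). This is a major triad on the lowered sixth degree, borrowed from the parallel minor.

bVI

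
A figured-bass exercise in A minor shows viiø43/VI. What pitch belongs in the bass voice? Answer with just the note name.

Bb

The applied chord viiø43/VI is rooted on E: E-G-Bb-D.
The figure 43 means second inversion — the fifth is in the bass.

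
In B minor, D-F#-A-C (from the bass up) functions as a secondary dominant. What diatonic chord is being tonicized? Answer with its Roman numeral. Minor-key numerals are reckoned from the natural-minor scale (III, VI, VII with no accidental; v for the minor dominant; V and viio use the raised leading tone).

The chord is a dominant seventh chord on D.
A dominant resolves down a perfect fifth: D → G. In B minor, G is scale degree 6, i.e. VI.

VI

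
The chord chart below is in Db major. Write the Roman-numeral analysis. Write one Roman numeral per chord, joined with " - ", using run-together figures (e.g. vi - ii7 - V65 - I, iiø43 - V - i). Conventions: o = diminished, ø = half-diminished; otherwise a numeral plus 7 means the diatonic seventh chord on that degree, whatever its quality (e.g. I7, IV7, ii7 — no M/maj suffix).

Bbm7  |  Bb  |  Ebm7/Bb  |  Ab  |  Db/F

Bbm7: root Bb is the submediant; minor seventh chord there is vi7.
Bb: chromatic; Bb is V of ii, so V/ii.
Ebm7/Bb: minor seventh chord on Eb = scale degree 2 → ii43.
Ab: root Ab is the dominant; major triad there is V.
Db/F: major triad on Db = scale degree 1 → I6.

vi7 - V/ii - ii43 - V - I6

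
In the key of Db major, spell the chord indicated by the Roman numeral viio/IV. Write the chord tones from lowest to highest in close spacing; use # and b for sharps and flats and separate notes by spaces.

F Ab Cb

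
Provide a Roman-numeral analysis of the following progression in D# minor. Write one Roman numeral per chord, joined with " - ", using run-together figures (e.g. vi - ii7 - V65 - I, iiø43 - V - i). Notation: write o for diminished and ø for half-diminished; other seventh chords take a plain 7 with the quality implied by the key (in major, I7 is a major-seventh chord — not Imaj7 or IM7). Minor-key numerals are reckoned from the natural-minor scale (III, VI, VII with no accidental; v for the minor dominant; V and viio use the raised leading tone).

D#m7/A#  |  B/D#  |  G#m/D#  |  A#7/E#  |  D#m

D#m7/A#: minor seventh chord on D# = scale degree 1 → i43.
B/D#: root B is the submediant; major triad there is VI6.
G#m/D#: root G# is the subdominant; minor triad there is iv64.
A#7/E# has root A#, degree 5 in D# minor, so V43.
D#m has root D#, degree 1 in D# minor, so i.

i43 - VI6 - iv64 - V43 - i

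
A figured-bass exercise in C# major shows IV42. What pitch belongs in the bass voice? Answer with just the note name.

E#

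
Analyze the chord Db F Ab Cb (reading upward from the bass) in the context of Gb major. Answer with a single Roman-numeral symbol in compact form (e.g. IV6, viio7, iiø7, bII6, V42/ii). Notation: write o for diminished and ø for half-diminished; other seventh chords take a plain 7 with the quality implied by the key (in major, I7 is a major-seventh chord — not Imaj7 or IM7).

V7

The pitches Db-F-Ab-Cb form a dominant seventh chord rooted on Db.
In Gb major, Db is the dominant; the diatonic dominant seventh chord there is V7.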